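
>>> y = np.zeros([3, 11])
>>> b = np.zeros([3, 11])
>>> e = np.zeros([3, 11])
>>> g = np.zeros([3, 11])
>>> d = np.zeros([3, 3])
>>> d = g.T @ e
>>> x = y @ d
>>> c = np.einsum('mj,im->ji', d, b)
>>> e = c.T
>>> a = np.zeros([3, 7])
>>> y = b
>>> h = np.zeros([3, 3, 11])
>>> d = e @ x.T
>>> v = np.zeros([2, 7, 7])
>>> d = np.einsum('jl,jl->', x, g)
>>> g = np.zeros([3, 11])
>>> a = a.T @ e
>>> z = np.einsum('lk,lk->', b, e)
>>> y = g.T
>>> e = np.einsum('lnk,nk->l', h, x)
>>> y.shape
(11, 3)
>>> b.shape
(3, 11)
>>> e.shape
(3,)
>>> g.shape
(3, 11)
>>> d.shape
()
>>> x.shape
(3, 11)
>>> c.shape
(11, 3)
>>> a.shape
(7, 11)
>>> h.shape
(3, 3, 11)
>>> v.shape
(2, 7, 7)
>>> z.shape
()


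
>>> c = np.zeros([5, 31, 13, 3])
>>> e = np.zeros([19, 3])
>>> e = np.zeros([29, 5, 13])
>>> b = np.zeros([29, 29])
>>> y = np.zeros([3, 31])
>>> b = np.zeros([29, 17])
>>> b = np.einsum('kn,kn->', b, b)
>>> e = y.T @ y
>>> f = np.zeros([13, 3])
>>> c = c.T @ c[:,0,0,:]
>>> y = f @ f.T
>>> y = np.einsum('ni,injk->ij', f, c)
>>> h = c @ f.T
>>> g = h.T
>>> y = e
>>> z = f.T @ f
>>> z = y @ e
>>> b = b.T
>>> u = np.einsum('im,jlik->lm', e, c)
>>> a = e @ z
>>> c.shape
(3, 13, 31, 3)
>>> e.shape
(31, 31)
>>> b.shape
()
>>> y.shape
(31, 31)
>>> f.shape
(13, 3)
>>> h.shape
(3, 13, 31, 13)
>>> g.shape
(13, 31, 13, 3)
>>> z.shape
(31, 31)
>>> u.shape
(13, 31)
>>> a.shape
(31, 31)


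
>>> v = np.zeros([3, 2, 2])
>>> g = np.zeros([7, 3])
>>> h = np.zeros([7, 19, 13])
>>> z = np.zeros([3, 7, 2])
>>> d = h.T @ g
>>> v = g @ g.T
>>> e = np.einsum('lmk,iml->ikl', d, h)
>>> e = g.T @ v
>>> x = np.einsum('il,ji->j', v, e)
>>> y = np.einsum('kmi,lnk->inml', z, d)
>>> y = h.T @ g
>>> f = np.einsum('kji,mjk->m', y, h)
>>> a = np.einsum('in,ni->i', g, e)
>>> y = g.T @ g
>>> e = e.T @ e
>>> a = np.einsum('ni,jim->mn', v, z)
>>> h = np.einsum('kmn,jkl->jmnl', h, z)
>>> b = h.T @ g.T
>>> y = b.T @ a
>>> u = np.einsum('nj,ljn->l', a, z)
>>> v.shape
(7, 7)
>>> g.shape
(7, 3)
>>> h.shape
(3, 19, 13, 2)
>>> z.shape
(3, 7, 2)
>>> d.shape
(13, 19, 3)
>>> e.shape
(7, 7)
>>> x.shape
(3,)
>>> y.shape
(7, 19, 13, 7)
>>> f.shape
(7,)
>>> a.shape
(2, 7)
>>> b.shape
(2, 13, 19, 7)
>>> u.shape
(3,)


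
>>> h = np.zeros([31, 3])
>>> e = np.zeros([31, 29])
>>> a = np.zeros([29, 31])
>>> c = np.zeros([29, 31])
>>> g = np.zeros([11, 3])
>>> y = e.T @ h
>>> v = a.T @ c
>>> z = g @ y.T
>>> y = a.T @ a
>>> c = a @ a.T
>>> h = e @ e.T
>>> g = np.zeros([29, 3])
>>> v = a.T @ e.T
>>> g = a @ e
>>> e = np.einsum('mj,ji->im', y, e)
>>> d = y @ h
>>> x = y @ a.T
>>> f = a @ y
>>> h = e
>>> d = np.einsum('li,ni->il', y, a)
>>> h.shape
(29, 31)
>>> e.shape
(29, 31)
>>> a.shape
(29, 31)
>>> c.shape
(29, 29)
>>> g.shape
(29, 29)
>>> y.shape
(31, 31)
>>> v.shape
(31, 31)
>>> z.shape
(11, 29)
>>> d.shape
(31, 31)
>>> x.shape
(31, 29)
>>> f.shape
(29, 31)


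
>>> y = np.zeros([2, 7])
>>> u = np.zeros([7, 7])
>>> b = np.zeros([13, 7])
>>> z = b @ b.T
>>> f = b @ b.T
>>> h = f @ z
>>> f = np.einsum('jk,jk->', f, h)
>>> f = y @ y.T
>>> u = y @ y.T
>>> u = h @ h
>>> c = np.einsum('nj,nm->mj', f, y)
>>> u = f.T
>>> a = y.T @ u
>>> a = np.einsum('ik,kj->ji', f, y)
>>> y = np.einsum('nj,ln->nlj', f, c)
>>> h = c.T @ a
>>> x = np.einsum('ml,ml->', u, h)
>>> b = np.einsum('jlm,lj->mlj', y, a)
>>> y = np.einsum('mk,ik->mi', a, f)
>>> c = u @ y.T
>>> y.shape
(7, 2)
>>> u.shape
(2, 2)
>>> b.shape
(2, 7, 2)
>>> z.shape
(13, 13)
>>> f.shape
(2, 2)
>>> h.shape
(2, 2)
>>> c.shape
(2, 7)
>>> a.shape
(7, 2)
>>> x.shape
()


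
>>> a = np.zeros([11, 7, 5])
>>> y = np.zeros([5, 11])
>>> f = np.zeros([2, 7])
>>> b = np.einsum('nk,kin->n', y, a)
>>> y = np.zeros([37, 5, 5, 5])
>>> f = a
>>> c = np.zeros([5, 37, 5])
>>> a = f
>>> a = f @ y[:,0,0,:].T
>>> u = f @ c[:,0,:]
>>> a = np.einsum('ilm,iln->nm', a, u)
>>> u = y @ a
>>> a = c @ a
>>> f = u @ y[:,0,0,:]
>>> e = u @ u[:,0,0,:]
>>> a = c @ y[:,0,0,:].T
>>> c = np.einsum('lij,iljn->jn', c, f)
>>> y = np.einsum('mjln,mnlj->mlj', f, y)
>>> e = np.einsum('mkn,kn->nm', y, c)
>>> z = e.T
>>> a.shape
(5, 37, 37)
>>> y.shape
(37, 5, 5)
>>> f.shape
(37, 5, 5, 5)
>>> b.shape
(5,)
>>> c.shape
(5, 5)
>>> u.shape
(37, 5, 5, 37)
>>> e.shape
(5, 37)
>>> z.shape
(37, 5)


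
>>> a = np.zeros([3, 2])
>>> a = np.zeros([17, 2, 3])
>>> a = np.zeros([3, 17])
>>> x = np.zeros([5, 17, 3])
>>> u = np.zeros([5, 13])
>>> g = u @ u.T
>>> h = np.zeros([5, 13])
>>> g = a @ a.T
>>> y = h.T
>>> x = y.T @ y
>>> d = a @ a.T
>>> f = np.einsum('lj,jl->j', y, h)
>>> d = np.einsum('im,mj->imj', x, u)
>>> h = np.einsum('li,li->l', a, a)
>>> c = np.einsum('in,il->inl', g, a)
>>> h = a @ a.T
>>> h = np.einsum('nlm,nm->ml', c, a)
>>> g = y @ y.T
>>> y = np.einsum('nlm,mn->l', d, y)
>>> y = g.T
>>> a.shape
(3, 17)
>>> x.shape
(5, 5)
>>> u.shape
(5, 13)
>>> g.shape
(13, 13)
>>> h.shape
(17, 3)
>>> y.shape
(13, 13)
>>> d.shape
(5, 5, 13)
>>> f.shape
(5,)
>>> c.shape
(3, 3, 17)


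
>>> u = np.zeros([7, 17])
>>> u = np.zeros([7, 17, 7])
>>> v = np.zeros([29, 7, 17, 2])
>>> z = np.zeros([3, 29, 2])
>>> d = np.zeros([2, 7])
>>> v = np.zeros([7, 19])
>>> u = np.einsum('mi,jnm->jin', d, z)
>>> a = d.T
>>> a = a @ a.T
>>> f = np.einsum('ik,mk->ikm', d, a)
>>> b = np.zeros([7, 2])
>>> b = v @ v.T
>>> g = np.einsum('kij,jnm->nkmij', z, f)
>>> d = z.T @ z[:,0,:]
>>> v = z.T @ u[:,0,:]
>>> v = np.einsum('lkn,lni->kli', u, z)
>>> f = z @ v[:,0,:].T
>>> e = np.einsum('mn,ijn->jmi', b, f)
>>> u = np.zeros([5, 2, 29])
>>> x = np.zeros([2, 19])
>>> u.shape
(5, 2, 29)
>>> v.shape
(7, 3, 2)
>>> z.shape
(3, 29, 2)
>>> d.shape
(2, 29, 2)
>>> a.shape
(7, 7)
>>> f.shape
(3, 29, 7)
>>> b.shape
(7, 7)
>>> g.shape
(7, 3, 7, 29, 2)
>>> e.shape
(29, 7, 3)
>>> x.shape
(2, 19)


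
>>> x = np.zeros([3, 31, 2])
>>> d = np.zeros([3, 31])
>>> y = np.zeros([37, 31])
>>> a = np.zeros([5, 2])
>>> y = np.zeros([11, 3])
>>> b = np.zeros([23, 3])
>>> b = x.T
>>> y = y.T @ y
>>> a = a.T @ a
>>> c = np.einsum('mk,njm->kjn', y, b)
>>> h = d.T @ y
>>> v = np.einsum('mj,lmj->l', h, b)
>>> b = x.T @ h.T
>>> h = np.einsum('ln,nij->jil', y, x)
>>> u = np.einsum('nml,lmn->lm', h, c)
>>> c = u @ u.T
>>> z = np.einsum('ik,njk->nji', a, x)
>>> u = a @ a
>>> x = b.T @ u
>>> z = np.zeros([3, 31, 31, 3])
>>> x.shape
(31, 31, 2)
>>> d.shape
(3, 31)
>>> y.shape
(3, 3)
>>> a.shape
(2, 2)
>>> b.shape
(2, 31, 31)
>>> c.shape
(3, 3)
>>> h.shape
(2, 31, 3)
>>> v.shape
(2,)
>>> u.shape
(2, 2)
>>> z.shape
(3, 31, 31, 3)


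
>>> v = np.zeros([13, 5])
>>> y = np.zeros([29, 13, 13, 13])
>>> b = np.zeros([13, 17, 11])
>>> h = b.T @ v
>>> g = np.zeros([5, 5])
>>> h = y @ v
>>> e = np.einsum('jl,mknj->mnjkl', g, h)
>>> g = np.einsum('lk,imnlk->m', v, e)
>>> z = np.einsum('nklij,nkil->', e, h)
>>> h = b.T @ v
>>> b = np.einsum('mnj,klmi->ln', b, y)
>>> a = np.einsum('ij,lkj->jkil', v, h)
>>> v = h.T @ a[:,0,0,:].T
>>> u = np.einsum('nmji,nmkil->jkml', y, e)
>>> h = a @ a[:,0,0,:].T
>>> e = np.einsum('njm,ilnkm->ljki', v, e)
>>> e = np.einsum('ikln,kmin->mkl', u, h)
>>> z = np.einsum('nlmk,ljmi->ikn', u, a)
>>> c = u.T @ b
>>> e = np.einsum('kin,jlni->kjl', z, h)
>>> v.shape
(5, 17, 5)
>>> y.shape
(29, 13, 13, 13)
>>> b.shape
(13, 17)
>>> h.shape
(5, 17, 13, 5)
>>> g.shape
(13,)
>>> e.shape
(11, 5, 17)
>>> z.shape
(11, 5, 13)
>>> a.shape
(5, 17, 13, 11)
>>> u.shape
(13, 5, 13, 5)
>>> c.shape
(5, 13, 5, 17)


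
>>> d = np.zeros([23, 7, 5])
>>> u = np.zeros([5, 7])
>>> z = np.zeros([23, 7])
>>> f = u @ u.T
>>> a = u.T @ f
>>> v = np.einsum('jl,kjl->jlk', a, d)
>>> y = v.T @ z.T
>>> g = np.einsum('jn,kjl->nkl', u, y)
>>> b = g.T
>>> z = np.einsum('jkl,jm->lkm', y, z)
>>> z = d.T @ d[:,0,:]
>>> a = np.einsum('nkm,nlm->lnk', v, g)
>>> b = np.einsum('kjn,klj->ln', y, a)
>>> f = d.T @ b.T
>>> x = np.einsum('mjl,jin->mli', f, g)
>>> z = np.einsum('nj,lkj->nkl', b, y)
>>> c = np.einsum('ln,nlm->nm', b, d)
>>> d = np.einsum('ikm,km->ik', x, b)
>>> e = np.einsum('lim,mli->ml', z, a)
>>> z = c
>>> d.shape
(5, 7)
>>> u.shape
(5, 7)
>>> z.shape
(23, 5)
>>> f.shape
(5, 7, 7)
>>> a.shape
(23, 7, 5)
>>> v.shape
(7, 5, 23)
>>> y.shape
(23, 5, 23)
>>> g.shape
(7, 23, 23)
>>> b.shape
(7, 23)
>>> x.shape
(5, 7, 23)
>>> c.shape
(23, 5)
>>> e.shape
(23, 7)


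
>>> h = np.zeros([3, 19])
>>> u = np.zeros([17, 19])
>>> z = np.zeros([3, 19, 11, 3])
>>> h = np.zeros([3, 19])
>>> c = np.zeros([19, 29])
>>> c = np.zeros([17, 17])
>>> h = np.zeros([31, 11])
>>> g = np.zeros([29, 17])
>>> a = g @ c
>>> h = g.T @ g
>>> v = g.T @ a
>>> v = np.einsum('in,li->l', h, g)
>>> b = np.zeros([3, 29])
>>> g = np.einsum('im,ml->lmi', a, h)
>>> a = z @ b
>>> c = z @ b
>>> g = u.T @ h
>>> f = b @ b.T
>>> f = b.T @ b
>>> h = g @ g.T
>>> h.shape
(19, 19)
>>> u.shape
(17, 19)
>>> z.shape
(3, 19, 11, 3)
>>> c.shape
(3, 19, 11, 29)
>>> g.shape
(19, 17)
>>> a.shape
(3, 19, 11, 29)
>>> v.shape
(29,)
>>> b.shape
(3, 29)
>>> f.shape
(29, 29)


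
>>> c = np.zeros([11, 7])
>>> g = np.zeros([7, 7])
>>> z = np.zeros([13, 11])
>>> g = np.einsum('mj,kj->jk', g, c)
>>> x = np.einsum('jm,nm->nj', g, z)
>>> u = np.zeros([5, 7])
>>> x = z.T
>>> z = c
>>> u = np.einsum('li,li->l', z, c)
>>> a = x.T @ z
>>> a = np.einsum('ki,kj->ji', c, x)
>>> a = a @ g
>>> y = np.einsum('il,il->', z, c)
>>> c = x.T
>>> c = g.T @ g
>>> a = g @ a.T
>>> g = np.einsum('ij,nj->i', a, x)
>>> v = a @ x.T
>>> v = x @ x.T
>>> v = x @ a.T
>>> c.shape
(11, 11)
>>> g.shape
(7,)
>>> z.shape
(11, 7)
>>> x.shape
(11, 13)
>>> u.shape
(11,)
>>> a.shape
(7, 13)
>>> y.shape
()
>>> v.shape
(11, 7)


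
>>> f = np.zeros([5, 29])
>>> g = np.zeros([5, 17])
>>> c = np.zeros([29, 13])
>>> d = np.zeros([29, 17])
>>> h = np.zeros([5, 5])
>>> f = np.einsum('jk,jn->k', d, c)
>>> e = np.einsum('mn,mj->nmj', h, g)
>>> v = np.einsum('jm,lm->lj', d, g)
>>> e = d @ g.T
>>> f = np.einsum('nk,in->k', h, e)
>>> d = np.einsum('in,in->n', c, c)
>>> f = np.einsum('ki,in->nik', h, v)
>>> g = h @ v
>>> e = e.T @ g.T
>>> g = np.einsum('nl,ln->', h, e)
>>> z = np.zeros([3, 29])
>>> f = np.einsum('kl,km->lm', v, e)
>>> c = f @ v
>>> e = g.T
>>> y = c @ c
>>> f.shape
(29, 5)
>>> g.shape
()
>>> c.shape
(29, 29)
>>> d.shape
(13,)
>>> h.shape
(5, 5)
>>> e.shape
()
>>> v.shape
(5, 29)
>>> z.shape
(3, 29)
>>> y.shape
(29, 29)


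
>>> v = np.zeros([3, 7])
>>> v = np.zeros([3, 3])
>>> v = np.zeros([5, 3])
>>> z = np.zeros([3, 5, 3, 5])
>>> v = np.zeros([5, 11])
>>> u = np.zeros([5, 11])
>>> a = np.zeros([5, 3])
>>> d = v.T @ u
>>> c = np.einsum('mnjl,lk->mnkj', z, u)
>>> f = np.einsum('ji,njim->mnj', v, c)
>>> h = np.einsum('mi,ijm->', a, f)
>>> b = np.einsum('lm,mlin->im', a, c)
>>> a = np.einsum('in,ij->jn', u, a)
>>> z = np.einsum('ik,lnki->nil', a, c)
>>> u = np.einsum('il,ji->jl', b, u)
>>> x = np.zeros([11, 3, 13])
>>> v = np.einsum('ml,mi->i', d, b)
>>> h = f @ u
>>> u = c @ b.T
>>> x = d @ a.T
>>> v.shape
(3,)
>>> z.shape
(5, 3, 3)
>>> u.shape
(3, 5, 11, 11)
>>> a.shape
(3, 11)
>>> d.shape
(11, 11)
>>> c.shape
(3, 5, 11, 3)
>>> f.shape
(3, 3, 5)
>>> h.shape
(3, 3, 3)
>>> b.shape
(11, 3)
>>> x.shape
(11, 3)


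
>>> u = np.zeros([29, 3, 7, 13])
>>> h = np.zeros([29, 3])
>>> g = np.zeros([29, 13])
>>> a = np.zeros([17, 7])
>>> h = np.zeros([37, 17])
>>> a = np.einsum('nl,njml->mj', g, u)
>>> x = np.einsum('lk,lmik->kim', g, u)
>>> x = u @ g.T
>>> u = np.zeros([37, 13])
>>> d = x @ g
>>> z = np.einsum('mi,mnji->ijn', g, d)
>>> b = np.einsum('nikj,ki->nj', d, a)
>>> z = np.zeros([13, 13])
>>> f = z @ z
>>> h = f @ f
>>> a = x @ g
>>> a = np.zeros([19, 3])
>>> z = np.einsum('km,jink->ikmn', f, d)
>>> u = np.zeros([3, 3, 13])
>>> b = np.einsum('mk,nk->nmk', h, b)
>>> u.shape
(3, 3, 13)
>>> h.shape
(13, 13)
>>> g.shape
(29, 13)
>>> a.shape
(19, 3)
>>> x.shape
(29, 3, 7, 29)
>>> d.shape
(29, 3, 7, 13)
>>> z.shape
(3, 13, 13, 7)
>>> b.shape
(29, 13, 13)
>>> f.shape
(13, 13)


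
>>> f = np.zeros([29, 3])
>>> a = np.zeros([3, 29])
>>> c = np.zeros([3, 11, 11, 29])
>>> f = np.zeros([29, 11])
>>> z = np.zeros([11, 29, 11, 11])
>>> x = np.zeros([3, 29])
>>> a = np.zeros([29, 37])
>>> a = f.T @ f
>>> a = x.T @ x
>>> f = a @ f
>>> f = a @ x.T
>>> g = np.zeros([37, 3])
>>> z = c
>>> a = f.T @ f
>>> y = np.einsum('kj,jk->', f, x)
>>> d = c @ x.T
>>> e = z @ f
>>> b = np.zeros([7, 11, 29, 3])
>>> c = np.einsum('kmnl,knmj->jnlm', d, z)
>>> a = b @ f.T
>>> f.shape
(29, 3)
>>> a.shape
(7, 11, 29, 29)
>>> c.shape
(29, 11, 3, 11)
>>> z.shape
(3, 11, 11, 29)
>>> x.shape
(3, 29)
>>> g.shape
(37, 3)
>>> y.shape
()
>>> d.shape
(3, 11, 11, 3)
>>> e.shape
(3, 11, 11, 3)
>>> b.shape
(7, 11, 29, 3)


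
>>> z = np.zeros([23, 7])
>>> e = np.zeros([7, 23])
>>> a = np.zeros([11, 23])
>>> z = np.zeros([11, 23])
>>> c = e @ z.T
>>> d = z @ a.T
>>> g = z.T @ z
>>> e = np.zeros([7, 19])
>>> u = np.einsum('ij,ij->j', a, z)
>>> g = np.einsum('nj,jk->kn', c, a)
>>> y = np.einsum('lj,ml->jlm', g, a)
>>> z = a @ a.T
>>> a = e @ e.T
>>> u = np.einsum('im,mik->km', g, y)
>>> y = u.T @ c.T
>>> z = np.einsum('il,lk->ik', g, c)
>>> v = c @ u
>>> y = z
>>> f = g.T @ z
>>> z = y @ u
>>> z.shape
(23, 7)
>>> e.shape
(7, 19)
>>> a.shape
(7, 7)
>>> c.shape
(7, 11)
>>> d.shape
(11, 11)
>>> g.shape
(23, 7)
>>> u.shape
(11, 7)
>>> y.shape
(23, 11)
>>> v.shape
(7, 7)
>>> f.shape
(7, 11)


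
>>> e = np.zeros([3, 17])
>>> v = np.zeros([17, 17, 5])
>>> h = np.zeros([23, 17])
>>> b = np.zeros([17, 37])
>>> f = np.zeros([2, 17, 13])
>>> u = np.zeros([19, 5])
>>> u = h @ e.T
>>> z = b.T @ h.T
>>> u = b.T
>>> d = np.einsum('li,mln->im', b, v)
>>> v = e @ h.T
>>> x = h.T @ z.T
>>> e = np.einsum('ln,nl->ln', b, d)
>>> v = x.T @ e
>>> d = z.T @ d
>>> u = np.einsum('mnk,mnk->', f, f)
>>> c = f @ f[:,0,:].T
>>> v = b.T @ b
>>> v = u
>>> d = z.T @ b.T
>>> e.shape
(17, 37)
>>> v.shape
()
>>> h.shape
(23, 17)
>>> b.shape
(17, 37)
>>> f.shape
(2, 17, 13)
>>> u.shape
()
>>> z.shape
(37, 23)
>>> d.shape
(23, 17)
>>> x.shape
(17, 37)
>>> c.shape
(2, 17, 2)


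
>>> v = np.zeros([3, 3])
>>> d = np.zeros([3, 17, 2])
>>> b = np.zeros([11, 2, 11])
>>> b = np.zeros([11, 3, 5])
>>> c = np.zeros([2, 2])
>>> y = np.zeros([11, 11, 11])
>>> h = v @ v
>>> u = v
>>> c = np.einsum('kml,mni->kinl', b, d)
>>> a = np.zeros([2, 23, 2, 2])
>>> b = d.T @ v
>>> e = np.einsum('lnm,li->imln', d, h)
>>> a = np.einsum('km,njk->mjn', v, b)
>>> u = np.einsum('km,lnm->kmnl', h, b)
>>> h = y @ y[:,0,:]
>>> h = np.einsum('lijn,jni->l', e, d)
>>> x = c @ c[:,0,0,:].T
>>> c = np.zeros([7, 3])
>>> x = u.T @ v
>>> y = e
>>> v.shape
(3, 3)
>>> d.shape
(3, 17, 2)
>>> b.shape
(2, 17, 3)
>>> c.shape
(7, 3)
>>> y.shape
(3, 2, 3, 17)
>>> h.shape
(3,)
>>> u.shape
(3, 3, 17, 2)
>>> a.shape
(3, 17, 2)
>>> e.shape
(3, 2, 3, 17)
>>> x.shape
(2, 17, 3, 3)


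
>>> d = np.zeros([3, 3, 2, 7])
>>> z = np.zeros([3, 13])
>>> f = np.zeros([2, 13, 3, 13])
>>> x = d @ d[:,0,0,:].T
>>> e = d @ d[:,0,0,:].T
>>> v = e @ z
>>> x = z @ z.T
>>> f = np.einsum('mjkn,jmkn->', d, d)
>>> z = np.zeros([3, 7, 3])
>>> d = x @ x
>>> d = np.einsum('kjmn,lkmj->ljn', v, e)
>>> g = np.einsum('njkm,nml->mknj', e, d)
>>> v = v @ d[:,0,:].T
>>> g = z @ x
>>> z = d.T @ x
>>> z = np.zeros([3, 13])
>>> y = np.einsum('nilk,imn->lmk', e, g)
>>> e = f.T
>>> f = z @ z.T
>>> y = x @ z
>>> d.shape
(3, 3, 13)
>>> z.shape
(3, 13)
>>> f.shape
(3, 3)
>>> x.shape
(3, 3)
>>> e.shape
()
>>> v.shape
(3, 3, 2, 3)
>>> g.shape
(3, 7, 3)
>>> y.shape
(3, 13)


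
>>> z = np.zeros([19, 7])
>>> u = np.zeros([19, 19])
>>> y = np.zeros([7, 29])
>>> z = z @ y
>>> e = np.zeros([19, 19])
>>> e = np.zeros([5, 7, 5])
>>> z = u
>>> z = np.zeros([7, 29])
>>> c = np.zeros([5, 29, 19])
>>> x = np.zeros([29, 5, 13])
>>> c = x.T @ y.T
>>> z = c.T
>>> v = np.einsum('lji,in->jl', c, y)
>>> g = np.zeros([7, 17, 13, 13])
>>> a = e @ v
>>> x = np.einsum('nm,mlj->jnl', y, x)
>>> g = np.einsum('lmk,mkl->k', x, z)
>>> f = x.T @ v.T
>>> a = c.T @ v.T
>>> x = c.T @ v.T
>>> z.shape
(7, 5, 13)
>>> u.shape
(19, 19)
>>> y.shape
(7, 29)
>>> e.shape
(5, 7, 5)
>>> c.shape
(13, 5, 7)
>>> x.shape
(7, 5, 5)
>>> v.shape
(5, 13)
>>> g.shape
(5,)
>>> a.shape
(7, 5, 5)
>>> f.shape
(5, 7, 5)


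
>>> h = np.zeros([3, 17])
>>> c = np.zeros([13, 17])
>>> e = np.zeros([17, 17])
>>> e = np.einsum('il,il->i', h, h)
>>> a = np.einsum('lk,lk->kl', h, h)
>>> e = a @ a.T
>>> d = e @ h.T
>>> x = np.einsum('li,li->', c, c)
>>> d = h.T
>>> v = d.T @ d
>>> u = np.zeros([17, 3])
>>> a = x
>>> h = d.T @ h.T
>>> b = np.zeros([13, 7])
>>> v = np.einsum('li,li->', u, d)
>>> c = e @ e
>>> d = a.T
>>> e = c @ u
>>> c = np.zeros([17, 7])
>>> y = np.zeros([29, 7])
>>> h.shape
(3, 3)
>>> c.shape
(17, 7)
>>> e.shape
(17, 3)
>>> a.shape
()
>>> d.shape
()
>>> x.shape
()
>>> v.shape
()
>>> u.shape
(17, 3)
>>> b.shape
(13, 7)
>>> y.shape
(29, 7)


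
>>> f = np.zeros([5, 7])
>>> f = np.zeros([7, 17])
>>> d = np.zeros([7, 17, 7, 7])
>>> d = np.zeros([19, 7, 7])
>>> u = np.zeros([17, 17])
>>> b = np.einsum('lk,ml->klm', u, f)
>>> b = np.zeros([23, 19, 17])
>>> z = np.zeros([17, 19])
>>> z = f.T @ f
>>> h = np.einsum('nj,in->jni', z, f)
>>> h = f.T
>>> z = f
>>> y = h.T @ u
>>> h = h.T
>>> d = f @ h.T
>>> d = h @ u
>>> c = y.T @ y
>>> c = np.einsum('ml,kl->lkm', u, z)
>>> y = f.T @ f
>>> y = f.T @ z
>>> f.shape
(7, 17)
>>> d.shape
(7, 17)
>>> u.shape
(17, 17)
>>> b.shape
(23, 19, 17)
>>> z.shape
(7, 17)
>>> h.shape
(7, 17)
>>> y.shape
(17, 17)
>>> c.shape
(17, 7, 17)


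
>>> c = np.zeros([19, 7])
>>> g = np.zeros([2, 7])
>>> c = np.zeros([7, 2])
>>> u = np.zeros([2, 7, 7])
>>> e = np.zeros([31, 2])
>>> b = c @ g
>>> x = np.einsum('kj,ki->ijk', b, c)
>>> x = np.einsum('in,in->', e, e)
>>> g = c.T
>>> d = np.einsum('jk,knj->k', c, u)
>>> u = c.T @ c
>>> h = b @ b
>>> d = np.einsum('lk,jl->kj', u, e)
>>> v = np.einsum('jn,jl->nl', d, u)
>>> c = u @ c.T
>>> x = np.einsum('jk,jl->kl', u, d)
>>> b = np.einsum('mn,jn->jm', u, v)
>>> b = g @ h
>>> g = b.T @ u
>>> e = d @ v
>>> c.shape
(2, 7)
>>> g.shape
(7, 2)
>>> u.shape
(2, 2)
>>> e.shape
(2, 2)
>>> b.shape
(2, 7)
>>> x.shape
(2, 31)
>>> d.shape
(2, 31)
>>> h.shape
(7, 7)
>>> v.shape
(31, 2)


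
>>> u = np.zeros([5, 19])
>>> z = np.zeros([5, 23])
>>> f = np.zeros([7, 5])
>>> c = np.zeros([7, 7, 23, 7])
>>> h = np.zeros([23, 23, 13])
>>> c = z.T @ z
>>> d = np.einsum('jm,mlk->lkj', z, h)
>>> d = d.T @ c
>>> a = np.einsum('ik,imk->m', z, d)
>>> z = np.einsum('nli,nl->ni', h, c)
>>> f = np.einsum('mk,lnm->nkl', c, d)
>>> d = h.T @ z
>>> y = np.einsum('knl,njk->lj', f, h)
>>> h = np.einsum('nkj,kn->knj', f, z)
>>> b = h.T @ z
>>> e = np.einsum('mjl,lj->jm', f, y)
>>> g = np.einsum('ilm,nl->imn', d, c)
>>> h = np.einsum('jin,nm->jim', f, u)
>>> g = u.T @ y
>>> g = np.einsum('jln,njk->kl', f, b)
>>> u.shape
(5, 19)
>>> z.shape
(23, 13)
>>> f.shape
(13, 23, 5)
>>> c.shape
(23, 23)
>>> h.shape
(13, 23, 19)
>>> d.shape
(13, 23, 13)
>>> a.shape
(13,)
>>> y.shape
(5, 23)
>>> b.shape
(5, 13, 13)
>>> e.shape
(23, 13)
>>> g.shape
(13, 23)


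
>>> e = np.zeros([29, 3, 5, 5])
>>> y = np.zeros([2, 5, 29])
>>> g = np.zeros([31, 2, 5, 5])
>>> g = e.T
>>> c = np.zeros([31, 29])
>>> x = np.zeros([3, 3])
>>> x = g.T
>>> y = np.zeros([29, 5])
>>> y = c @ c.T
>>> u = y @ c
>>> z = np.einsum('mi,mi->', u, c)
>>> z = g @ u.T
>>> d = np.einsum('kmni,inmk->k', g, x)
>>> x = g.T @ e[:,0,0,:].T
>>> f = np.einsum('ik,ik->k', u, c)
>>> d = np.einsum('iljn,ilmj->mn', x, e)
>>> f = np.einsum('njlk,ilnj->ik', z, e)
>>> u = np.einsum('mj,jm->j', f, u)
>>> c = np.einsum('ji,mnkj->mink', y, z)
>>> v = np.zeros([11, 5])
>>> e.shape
(29, 3, 5, 5)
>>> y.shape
(31, 31)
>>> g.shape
(5, 5, 3, 29)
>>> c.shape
(5, 31, 5, 3)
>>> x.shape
(29, 3, 5, 29)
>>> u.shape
(31,)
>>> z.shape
(5, 5, 3, 31)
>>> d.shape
(5, 29)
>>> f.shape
(29, 31)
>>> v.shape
(11, 5)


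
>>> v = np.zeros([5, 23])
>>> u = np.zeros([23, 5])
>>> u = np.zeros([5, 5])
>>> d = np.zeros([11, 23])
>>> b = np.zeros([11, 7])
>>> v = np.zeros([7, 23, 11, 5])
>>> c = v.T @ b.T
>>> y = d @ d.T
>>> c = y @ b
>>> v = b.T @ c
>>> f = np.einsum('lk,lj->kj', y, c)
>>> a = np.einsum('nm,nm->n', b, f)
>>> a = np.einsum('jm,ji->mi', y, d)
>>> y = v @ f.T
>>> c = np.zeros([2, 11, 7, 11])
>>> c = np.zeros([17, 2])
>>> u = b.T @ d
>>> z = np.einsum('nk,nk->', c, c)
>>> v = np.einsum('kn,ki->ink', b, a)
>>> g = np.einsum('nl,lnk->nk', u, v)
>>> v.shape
(23, 7, 11)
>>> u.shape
(7, 23)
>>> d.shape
(11, 23)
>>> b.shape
(11, 7)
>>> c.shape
(17, 2)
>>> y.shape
(7, 11)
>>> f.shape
(11, 7)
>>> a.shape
(11, 23)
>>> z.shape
()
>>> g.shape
(7, 11)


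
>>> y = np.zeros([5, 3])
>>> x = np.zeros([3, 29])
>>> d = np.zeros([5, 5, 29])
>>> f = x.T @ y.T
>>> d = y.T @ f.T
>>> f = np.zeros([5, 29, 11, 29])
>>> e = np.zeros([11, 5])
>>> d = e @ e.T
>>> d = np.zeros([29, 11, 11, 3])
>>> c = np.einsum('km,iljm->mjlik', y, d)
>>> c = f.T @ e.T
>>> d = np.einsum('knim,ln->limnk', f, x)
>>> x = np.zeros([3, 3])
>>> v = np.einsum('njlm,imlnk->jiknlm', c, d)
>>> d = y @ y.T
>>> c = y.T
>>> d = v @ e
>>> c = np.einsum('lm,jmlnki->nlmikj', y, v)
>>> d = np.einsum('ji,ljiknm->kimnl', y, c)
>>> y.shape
(5, 3)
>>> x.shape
(3, 3)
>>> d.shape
(11, 3, 11, 29, 29)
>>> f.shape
(5, 29, 11, 29)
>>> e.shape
(11, 5)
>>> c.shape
(29, 5, 3, 11, 29, 11)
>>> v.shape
(11, 3, 5, 29, 29, 11)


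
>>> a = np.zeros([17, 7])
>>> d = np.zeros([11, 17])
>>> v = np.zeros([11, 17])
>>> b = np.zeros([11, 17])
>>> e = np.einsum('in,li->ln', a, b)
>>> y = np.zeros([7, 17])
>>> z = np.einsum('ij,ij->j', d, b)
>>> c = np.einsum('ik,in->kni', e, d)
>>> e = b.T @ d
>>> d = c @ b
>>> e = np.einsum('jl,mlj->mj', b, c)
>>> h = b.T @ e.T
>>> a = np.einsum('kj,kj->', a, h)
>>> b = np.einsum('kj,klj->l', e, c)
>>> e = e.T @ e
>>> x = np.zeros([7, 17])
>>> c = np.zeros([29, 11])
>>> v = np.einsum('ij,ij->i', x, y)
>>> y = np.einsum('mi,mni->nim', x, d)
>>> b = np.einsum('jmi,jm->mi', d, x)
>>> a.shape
()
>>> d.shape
(7, 17, 17)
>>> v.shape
(7,)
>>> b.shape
(17, 17)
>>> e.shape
(11, 11)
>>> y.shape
(17, 17, 7)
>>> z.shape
(17,)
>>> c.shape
(29, 11)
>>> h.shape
(17, 7)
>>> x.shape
(7, 17)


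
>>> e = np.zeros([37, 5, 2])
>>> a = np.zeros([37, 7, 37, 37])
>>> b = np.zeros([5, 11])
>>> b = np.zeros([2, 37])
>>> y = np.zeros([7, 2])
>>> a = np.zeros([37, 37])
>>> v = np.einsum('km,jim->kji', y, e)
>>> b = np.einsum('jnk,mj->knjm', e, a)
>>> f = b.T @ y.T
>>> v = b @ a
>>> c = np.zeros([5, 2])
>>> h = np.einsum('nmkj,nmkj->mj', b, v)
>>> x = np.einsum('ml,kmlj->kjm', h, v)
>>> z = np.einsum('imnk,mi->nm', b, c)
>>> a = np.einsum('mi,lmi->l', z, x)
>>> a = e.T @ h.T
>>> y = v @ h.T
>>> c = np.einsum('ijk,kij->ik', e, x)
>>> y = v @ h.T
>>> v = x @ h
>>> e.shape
(37, 5, 2)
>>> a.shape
(2, 5, 5)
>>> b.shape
(2, 5, 37, 37)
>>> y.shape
(2, 5, 37, 5)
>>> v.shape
(2, 37, 37)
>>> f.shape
(37, 37, 5, 7)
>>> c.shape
(37, 2)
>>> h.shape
(5, 37)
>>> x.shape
(2, 37, 5)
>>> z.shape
(37, 5)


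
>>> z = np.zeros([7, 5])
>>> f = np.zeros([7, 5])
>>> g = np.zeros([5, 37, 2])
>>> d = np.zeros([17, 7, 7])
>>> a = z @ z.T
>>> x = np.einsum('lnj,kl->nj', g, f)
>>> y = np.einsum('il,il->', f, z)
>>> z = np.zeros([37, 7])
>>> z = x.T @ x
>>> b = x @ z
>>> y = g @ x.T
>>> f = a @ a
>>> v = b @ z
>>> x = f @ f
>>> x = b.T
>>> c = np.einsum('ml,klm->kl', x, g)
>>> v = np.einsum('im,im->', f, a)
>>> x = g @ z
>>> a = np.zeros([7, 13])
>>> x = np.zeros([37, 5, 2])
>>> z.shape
(2, 2)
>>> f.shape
(7, 7)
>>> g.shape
(5, 37, 2)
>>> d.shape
(17, 7, 7)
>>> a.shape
(7, 13)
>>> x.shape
(37, 5, 2)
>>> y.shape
(5, 37, 37)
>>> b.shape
(37, 2)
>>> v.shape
()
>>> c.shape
(5, 37)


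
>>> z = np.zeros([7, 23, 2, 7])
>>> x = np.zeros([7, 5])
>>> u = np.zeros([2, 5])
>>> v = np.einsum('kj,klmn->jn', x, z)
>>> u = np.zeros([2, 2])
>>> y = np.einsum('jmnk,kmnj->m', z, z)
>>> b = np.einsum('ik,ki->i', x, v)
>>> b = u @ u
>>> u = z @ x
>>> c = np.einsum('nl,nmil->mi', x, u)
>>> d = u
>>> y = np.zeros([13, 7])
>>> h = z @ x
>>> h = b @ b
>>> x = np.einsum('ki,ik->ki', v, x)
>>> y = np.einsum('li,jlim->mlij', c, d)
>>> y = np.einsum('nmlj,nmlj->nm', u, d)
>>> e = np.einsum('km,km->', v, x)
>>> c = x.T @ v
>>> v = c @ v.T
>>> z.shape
(7, 23, 2, 7)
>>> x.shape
(5, 7)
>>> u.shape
(7, 23, 2, 5)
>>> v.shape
(7, 5)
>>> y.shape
(7, 23)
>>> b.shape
(2, 2)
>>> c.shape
(7, 7)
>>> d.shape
(7, 23, 2, 5)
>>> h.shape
(2, 2)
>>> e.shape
()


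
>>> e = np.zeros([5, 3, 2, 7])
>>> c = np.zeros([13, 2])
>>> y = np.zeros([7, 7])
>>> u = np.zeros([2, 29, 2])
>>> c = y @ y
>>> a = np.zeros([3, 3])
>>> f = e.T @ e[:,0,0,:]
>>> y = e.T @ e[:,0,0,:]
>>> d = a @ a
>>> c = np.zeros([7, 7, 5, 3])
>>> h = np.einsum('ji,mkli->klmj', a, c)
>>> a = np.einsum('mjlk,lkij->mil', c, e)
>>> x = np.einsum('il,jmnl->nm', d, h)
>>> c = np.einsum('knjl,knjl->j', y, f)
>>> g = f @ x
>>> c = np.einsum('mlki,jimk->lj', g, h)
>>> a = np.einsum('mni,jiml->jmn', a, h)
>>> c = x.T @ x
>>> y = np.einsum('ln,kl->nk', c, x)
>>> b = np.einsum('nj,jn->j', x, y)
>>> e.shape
(5, 3, 2, 7)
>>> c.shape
(5, 5)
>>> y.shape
(5, 7)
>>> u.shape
(2, 29, 2)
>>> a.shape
(7, 7, 2)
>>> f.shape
(7, 2, 3, 7)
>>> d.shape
(3, 3)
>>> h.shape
(7, 5, 7, 3)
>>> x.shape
(7, 5)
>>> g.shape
(7, 2, 3, 5)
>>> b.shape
(5,)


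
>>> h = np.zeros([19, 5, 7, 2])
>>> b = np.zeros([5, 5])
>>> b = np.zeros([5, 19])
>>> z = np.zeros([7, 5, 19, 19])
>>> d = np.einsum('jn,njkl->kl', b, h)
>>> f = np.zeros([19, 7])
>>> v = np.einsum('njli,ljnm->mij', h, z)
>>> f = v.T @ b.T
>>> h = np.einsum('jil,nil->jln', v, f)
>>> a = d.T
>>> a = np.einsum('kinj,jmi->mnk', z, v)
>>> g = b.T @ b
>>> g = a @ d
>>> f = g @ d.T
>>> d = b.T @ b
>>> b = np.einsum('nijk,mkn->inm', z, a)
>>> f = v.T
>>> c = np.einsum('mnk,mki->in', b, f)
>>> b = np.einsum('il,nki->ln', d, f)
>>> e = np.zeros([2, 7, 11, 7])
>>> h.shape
(19, 5, 5)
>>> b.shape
(19, 5)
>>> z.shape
(7, 5, 19, 19)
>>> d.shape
(19, 19)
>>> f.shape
(5, 2, 19)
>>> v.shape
(19, 2, 5)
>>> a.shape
(2, 19, 7)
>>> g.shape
(2, 19, 2)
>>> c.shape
(19, 7)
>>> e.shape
(2, 7, 11, 7)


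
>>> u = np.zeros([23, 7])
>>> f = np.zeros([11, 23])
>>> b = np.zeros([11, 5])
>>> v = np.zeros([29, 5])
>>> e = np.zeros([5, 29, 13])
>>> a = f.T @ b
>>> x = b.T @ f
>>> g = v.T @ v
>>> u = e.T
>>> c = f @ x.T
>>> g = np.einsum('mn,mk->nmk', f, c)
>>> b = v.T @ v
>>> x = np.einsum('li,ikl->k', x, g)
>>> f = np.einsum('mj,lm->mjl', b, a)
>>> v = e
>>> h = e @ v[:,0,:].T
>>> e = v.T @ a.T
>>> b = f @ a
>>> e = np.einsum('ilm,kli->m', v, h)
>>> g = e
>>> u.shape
(13, 29, 5)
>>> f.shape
(5, 5, 23)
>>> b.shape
(5, 5, 5)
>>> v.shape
(5, 29, 13)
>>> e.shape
(13,)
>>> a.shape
(23, 5)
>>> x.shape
(11,)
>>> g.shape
(13,)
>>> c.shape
(11, 5)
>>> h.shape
(5, 29, 5)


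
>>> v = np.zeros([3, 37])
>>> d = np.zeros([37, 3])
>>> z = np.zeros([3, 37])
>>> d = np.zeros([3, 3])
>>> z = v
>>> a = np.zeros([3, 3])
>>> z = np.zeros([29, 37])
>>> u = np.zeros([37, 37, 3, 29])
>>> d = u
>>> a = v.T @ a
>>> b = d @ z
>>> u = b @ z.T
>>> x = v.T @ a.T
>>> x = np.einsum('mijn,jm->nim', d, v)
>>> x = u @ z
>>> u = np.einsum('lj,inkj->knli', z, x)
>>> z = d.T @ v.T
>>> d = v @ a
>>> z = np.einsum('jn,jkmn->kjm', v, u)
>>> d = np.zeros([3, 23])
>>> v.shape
(3, 37)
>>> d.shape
(3, 23)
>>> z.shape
(37, 3, 29)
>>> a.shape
(37, 3)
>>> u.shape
(3, 37, 29, 37)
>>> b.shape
(37, 37, 3, 37)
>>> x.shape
(37, 37, 3, 37)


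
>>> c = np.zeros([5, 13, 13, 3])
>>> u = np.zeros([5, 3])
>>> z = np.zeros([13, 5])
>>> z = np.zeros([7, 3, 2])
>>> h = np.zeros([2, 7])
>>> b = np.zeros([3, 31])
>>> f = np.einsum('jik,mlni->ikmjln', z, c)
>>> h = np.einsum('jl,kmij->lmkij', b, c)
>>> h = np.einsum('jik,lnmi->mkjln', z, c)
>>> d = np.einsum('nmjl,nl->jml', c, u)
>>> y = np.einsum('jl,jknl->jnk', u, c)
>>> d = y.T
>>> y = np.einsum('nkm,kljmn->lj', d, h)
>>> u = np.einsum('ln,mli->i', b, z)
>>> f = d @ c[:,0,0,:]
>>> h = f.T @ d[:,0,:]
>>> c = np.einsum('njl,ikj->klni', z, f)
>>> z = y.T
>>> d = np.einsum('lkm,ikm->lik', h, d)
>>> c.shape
(13, 2, 7, 13)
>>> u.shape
(2,)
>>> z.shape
(7, 2)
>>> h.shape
(3, 13, 5)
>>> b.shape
(3, 31)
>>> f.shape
(13, 13, 3)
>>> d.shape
(3, 13, 13)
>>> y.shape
(2, 7)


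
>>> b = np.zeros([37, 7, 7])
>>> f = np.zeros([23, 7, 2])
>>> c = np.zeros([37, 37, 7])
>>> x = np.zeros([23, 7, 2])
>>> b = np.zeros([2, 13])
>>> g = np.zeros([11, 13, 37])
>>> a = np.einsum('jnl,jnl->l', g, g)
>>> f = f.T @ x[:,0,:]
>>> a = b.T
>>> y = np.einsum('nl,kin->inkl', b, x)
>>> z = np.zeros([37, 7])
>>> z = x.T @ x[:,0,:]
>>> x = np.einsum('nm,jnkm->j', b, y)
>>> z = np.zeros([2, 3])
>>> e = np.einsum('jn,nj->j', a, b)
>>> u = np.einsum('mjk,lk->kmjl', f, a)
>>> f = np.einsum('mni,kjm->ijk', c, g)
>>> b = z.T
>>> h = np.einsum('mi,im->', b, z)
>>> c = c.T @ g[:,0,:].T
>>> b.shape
(3, 2)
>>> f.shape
(7, 13, 11)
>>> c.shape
(7, 37, 11)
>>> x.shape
(7,)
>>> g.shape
(11, 13, 37)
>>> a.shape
(13, 2)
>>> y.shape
(7, 2, 23, 13)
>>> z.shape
(2, 3)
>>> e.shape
(13,)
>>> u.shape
(2, 2, 7, 13)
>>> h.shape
()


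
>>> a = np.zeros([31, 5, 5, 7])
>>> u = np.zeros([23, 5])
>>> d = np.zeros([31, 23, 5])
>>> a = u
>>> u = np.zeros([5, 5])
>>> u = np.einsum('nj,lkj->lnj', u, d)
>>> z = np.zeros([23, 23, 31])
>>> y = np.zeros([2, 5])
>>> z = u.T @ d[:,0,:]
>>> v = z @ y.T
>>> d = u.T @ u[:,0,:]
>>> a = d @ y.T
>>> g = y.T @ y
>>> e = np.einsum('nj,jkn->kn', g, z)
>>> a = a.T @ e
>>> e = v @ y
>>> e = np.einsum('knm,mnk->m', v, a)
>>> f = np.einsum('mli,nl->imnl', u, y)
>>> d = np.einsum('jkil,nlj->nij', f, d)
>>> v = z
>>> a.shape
(2, 5, 5)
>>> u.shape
(31, 5, 5)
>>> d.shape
(5, 2, 5)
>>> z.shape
(5, 5, 5)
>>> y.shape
(2, 5)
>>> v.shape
(5, 5, 5)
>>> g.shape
(5, 5)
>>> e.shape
(2,)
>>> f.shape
(5, 31, 2, 5)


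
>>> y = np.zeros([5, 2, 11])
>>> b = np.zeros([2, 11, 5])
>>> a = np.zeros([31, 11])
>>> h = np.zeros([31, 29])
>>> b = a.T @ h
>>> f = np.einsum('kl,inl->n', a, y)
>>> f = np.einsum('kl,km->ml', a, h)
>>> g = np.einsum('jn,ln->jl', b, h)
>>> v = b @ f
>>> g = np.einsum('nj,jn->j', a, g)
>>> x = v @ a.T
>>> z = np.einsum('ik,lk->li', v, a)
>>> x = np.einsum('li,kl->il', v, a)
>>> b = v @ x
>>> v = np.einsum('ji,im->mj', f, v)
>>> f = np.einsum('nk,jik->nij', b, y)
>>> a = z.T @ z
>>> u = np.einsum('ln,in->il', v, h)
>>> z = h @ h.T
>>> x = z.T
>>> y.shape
(5, 2, 11)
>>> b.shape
(11, 11)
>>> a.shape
(11, 11)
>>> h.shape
(31, 29)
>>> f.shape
(11, 2, 5)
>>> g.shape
(11,)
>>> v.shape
(11, 29)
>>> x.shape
(31, 31)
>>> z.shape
(31, 31)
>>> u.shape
(31, 11)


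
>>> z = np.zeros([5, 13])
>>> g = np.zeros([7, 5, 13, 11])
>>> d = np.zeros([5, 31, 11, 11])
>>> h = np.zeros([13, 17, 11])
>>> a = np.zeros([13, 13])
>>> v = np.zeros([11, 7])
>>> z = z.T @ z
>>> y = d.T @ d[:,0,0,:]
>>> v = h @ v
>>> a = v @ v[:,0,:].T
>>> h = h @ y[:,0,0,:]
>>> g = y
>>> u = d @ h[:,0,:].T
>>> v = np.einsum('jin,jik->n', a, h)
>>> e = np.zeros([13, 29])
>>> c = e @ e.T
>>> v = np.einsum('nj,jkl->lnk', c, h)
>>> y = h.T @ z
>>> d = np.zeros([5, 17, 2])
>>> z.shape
(13, 13)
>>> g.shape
(11, 11, 31, 11)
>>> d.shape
(5, 17, 2)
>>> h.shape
(13, 17, 11)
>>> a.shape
(13, 17, 13)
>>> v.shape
(11, 13, 17)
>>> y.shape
(11, 17, 13)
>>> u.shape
(5, 31, 11, 13)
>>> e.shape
(13, 29)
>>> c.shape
(13, 13)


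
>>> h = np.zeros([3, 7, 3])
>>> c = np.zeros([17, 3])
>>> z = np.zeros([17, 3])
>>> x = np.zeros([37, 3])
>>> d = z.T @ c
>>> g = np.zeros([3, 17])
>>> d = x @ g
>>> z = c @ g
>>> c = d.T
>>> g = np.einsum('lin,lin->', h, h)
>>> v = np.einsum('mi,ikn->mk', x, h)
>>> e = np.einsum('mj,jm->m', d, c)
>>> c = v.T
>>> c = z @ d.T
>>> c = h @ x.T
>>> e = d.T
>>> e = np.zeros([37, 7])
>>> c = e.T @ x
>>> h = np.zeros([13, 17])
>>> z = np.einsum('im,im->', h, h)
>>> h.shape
(13, 17)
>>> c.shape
(7, 3)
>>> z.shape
()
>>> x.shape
(37, 3)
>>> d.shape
(37, 17)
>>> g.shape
()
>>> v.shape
(37, 7)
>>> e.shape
(37, 7)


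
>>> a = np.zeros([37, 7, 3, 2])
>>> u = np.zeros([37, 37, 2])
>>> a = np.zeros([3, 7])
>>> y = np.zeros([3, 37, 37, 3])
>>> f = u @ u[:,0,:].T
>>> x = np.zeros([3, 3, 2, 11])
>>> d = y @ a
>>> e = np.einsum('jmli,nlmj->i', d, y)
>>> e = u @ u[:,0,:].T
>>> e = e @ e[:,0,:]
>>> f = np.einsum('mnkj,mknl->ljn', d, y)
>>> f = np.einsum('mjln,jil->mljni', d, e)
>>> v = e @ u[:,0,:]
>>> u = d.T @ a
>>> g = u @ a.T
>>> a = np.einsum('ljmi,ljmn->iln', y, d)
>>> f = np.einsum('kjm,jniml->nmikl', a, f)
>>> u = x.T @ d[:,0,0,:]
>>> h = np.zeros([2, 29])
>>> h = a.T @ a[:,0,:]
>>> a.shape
(3, 3, 7)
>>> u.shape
(11, 2, 3, 7)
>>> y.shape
(3, 37, 37, 3)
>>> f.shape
(37, 7, 37, 3, 37)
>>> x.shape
(3, 3, 2, 11)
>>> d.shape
(3, 37, 37, 7)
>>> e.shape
(37, 37, 37)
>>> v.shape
(37, 37, 2)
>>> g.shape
(7, 37, 37, 3)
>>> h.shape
(7, 3, 7)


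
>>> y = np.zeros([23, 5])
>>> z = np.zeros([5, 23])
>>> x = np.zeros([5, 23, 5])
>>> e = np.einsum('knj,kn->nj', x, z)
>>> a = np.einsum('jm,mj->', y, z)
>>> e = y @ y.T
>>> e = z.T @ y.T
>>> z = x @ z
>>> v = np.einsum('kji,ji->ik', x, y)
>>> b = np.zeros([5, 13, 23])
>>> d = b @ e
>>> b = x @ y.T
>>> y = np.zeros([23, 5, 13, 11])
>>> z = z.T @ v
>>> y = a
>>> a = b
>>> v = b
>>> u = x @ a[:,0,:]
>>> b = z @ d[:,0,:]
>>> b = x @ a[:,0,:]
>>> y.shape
()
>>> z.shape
(23, 23, 5)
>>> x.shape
(5, 23, 5)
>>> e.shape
(23, 23)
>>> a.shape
(5, 23, 23)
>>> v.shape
(5, 23, 23)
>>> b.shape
(5, 23, 23)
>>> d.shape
(5, 13, 23)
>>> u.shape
(5, 23, 23)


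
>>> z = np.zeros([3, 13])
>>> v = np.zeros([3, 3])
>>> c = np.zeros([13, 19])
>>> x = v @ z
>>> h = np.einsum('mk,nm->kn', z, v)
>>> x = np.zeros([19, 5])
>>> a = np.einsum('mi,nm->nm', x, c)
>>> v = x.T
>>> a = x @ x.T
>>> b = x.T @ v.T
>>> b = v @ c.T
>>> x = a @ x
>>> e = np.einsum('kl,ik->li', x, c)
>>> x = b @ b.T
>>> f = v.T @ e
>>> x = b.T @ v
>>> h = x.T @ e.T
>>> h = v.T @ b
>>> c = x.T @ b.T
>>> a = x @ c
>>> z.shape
(3, 13)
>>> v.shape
(5, 19)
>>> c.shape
(19, 5)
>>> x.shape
(13, 19)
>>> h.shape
(19, 13)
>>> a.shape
(13, 5)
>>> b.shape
(5, 13)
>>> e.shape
(5, 13)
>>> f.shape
(19, 13)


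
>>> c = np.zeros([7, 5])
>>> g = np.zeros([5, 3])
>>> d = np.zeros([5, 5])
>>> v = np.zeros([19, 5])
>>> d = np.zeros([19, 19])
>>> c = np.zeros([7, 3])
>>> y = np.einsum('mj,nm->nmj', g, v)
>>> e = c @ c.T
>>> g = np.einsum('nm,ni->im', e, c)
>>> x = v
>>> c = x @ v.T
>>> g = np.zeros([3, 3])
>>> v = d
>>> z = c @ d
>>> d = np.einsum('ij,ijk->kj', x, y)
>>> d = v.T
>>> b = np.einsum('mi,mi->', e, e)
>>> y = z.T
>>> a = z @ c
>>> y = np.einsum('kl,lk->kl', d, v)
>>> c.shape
(19, 19)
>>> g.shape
(3, 3)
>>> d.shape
(19, 19)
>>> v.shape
(19, 19)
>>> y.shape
(19, 19)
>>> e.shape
(7, 7)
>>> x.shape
(19, 5)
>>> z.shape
(19, 19)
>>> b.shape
()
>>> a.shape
(19, 19)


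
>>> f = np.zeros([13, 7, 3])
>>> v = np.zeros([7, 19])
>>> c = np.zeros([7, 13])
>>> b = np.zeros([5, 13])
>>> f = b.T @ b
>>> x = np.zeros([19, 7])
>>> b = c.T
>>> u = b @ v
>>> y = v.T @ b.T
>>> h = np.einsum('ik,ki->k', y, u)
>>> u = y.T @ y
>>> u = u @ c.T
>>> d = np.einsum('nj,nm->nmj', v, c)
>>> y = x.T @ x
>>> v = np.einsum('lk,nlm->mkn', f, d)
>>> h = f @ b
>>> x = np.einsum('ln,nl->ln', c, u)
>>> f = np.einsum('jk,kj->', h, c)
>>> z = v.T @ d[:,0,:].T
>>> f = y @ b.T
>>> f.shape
(7, 13)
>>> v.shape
(19, 13, 7)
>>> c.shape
(7, 13)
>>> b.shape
(13, 7)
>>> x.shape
(7, 13)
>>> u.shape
(13, 7)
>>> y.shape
(7, 7)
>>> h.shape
(13, 7)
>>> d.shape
(7, 13, 19)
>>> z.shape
(7, 13, 7)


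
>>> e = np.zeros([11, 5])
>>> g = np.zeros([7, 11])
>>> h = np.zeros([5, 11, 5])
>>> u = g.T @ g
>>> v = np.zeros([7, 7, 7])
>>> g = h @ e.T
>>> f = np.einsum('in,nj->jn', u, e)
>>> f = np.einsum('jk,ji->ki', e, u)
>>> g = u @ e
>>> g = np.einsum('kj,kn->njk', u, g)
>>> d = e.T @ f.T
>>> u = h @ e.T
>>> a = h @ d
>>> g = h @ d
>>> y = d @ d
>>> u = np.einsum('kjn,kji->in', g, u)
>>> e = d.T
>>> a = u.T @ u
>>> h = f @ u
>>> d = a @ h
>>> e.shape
(5, 5)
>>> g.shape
(5, 11, 5)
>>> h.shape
(5, 5)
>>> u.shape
(11, 5)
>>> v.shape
(7, 7, 7)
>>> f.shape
(5, 11)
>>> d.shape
(5, 5)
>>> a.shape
(5, 5)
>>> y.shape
(5, 5)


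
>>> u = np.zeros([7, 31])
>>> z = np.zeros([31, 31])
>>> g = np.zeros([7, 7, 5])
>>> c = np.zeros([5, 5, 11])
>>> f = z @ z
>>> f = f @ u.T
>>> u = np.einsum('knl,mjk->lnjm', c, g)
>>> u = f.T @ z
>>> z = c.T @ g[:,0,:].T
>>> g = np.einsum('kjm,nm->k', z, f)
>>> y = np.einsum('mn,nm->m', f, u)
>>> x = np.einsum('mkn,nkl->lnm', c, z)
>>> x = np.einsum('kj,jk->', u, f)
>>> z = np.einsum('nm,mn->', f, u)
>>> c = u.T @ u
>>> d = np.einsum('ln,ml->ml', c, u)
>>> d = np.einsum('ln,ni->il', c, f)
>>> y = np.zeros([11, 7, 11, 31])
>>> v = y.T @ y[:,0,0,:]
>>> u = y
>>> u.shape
(11, 7, 11, 31)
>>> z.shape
()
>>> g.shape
(11,)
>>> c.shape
(31, 31)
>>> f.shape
(31, 7)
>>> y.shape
(11, 7, 11, 31)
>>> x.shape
()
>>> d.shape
(7, 31)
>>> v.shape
(31, 11, 7, 31)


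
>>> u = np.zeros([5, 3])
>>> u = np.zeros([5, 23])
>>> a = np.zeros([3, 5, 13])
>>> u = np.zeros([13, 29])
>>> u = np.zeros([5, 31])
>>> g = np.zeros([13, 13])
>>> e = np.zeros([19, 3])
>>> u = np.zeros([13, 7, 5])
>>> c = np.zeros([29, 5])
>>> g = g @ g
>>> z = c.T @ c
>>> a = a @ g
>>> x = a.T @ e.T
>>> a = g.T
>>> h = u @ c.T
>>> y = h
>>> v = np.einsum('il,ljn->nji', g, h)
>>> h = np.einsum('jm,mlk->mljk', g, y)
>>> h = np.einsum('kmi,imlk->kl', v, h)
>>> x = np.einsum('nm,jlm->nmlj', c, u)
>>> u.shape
(13, 7, 5)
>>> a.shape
(13, 13)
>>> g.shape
(13, 13)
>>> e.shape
(19, 3)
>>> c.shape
(29, 5)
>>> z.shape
(5, 5)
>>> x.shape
(29, 5, 7, 13)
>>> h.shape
(29, 13)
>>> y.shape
(13, 7, 29)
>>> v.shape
(29, 7, 13)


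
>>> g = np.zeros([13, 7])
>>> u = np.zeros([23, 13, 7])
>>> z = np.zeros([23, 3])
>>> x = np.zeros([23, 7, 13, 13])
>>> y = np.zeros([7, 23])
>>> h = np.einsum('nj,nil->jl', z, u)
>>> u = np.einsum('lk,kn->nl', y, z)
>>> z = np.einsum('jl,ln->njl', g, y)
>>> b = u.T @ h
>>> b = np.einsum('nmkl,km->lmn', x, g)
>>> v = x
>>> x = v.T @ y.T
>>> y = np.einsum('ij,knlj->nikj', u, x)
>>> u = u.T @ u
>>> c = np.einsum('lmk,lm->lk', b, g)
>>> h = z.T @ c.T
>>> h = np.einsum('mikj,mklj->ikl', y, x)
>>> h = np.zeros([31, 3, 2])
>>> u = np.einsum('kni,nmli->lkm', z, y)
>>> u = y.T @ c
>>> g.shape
(13, 7)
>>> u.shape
(7, 13, 3, 23)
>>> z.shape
(23, 13, 7)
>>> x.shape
(13, 13, 7, 7)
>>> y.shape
(13, 3, 13, 7)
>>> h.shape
(31, 3, 2)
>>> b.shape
(13, 7, 23)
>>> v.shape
(23, 7, 13, 13)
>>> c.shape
(13, 23)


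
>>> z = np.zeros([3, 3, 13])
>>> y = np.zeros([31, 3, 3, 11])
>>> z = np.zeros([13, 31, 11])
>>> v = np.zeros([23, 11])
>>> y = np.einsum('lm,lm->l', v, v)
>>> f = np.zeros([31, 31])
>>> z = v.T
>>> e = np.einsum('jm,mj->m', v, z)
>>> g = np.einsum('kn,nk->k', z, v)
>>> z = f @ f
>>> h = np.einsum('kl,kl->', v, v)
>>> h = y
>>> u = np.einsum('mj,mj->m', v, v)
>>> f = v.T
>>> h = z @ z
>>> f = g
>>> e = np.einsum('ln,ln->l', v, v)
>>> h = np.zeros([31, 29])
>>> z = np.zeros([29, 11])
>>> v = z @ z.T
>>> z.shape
(29, 11)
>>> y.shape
(23,)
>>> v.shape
(29, 29)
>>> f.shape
(11,)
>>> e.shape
(23,)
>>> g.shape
(11,)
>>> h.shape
(31, 29)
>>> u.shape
(23,)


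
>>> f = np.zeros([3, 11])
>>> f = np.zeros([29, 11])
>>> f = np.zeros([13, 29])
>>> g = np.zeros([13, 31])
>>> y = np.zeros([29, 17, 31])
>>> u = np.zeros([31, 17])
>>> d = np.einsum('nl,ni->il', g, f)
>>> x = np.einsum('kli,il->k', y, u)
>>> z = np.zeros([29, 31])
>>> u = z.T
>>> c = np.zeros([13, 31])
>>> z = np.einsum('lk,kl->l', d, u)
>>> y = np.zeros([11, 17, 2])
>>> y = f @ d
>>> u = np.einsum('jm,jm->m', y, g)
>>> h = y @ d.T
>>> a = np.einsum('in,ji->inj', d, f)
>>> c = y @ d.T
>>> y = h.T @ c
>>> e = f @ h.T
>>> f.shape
(13, 29)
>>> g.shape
(13, 31)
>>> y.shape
(29, 29)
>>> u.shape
(31,)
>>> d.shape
(29, 31)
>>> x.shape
(29,)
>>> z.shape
(29,)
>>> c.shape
(13, 29)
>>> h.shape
(13, 29)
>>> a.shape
(29, 31, 13)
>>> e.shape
(13, 13)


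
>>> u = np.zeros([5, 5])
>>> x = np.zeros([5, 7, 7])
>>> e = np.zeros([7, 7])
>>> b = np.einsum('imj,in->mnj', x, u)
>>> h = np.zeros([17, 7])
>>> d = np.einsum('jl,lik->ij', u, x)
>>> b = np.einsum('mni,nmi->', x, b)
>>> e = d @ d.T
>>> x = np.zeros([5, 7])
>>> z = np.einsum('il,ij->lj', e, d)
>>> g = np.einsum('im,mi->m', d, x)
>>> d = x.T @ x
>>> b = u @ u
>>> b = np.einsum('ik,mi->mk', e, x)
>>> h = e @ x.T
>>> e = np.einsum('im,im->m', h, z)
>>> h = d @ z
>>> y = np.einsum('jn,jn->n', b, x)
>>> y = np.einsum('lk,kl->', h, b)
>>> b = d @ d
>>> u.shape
(5, 5)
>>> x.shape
(5, 7)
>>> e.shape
(5,)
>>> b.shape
(7, 7)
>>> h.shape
(7, 5)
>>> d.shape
(7, 7)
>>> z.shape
(7, 5)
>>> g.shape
(5,)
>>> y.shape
()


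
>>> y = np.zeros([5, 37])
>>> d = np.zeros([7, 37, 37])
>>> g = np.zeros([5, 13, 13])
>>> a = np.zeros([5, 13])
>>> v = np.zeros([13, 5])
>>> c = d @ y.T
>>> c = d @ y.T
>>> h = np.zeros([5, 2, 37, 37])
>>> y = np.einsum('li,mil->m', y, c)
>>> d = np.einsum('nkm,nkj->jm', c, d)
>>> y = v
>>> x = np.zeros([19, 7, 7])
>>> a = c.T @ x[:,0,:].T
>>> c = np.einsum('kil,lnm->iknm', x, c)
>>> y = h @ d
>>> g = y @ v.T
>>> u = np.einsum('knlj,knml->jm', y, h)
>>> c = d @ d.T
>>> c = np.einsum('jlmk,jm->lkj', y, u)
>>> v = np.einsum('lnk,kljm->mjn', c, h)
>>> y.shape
(5, 2, 37, 5)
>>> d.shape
(37, 5)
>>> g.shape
(5, 2, 37, 13)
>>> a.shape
(5, 37, 19)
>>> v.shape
(37, 37, 5)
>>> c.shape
(2, 5, 5)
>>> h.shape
(5, 2, 37, 37)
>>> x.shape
(19, 7, 7)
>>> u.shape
(5, 37)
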